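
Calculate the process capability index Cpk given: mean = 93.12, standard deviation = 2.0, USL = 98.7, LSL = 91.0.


Cpu = (USL - mean) / (3*sigma) = (98.7 - 93.12) / (3*2.0) = 0.9300
Cpl = (mean - LSL) / (3*sigma) = (93.12 - 91.0) / (3*2.0) = 0.3533
Cpk = min(Cpu, Cpl) = 0.3533

0.3533


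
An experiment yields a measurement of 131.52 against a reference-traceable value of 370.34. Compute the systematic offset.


Systematic error = measured - true
= 131.52 - 370.34
= -238.8200

-238.8200


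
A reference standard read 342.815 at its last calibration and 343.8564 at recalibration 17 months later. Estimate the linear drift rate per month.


rate = (v2 - v1) / months
= (343.8564 - 342.815) / 17
= 1.0414 / 17
= 0.0613

0.0613


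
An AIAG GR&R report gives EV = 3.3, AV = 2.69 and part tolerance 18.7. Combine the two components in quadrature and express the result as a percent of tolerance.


GRR = sqrt(EV^2 + AV^2) = sqrt(3.3^2 + 2.69^2) = 4.2574758
%GRR = GRR / tol * 100 = 4.2574758 / 18.7 * 100
%GRR = 22.7673

22.7673


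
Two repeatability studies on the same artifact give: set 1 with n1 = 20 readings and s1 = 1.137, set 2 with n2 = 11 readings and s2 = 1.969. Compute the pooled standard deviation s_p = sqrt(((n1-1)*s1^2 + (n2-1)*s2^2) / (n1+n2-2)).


s_p = sqrt(((n1-1)*s1^2 + (n2-1)*s2^2) / (n1+n2-2))
numerator = (20-1)*1.137^2 + (11-1)*1.969^2 = 24.562611 + 38.76961 = 63.332221
denominator = 20 + 11 - 2 = 29
s_p^2 = 63.332221 / 29 = 2.1838697
s_p = sqrt(2.1838697) = 1.4778

1.4778


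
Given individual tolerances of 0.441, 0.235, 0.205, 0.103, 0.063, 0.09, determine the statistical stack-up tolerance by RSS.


RSS = sqrt(0.441^2 + 0.235^2 + 0.205^2 + 0.103^2 + 0.063^2 + 0.09^2)
= sqrt(0.314409)
= 0.5607

0.5607


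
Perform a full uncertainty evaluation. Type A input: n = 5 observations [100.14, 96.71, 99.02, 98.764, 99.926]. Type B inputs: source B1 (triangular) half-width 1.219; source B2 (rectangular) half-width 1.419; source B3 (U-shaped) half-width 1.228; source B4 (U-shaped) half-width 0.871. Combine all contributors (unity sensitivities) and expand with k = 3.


mean = (100.14 + 96.71 + 99.02 + 98.764 + 99.926) / 5 = 98.912
s = sqrt(sum((x - mean)^2)/(n-1)) = 1.3618509
u_A = s / sqrt(n) = 1.3618509 / sqrt(5) = 0.60903824
u_B1 = 1.219 / sqrt(6) = 0.49765467
u_B2 = 1.419 / sqrt(3) = 0.81926003
u_B3 = 1.228 / sqrt(2) = 0.86832713
u_B4 = 0.871 / sqrt(2) = 0.61589001
uc = sqrt(0.60903824^2 + 0.49765467^2 + 0.81926003^2 + 0.86832713^2 + 0.61589001^2) = 1.5566269
U = k * uc = 3 * 1.5566269
U = 4.6699

4.6699


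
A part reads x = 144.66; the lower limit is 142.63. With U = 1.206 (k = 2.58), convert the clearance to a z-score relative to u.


u = U / k = 1.206 / 2.58 = 0.46744186
margin = |LSL - x| = |142.63 - 144.66| = 2.03
z = margin / u = 2.03 / 0.46744186
z = 4.3428

4.3428


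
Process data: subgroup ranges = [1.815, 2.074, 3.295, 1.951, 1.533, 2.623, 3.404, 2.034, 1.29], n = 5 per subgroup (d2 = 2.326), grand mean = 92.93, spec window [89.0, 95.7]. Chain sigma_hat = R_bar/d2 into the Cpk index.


R_bar = (1.815 + 2.074 + 3.295 + 1.951 + 1.533 + 2.623 + 3.404 + 2.034 + 1.29) / 9 = 2.2243333
sigma = R_bar / d2 = 2.2243333 / 2.326 = 0.95629119
Cp = (USL - LSL)/(6*sigma) = (95.7 - 89.0)/(6*0.95629119) = 1.1677
Cpu = (95.7 - 92.93)/(3*0.95629119) = 0.9655
Cpl = (92.93 - 89.0)/(3*0.95629119) = 1.3699
Cpk = min(Cpu, Cpl) = 0.9655

0.9655


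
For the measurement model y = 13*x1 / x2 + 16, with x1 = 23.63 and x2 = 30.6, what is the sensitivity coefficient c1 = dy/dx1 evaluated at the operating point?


y = 13*x1 / x2 + 16
dy/dx1 = 13/x2
Evaluate at x2 = 30.6: c1 = 13 / 30.6
c1 = 0.4248

0.4248


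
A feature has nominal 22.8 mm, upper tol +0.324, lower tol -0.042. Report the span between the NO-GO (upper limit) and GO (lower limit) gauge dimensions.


GO = nominal - lower_tol (smallest hole = maximum material condition)
GO = 22.8 - 0.042 = 22.758
NO-GO = nominal + upper_tol (largest hole = least material condition)
NO-GO = 22.8 + 0.324 = 23.124
spread = NO-GO - GO = 23.124 - 22.758 = 0.3660

0.3660


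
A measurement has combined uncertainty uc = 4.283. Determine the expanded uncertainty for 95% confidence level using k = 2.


U = k * uc
U = 2 * 4.283
U = 8.5660

8.5660


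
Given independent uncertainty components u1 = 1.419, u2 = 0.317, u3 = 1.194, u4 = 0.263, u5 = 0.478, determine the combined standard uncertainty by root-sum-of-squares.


uc = sqrt(1.419^2 + 0.317^2 + 1.194^2 + 0.263^2 + 0.478^2)
uc = sqrt(3.837339)
uc = 1.9589

1.9589


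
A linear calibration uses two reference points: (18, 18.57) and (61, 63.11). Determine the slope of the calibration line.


slope = (y2 - y1) / (x2 - x1)
= (63.11 - 18.57) / (61 - 18)
= 44.5400 / 43
= 1.0358

1.0358


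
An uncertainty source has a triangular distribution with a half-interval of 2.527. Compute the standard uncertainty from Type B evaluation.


u_B = half_width / sqrt(6)
u_B = 2.527 / 2.4494897
u_B = 1.0316

1.0316


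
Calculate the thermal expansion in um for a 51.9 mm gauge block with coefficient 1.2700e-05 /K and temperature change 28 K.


dL = L * alpha * dT
= 51.9 * 1.2700e-05 * 28
= 0.0184556 mm
dL_um = 0.0184556 * 1000 = 18.4556 um

18.4556


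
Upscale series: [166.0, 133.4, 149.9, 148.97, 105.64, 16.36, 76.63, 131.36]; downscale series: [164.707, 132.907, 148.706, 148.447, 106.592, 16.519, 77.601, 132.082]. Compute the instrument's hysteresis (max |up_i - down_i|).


|166.0 - 164.707| = 1.2930
|133.4 - 132.907| = 0.4930
|149.9 - 148.706| = 1.1940
|148.97 - 148.447| = 0.5230
|105.64 - 106.592| = 0.9520
|16.36 - 16.519| = 0.1590
|76.63 - 77.601| = 0.9710
|131.36 - 132.082| = 0.7220
hysteresis = max(diffs) = 1.2930

1.2930


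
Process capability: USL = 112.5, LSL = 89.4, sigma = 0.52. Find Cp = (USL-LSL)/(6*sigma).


Cp = (USL - LSL) / (6 * sigma)
= (112.5 - 89.4) / (6 * 0.52)
= 23.1000 / 3.1200
= 7.4038

7.4038


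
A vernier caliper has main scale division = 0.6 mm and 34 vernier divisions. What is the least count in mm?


LC = MSD / n_div
= 0.6 / 34
= 0.0176

0.0176


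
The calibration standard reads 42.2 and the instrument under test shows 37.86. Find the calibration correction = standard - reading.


Correction = standard - reading
= 42.2 - 37.86
= 4.3400

4.3400


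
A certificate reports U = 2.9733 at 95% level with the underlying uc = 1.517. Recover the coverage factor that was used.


k = U / uc
k = 2.9733 / 1.517
k = 1.96

1.96


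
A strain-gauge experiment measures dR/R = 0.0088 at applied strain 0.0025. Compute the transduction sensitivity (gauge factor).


GF = (dR/R) / epsilon
= 0.0088 / 0.0025
= 3.5200

3.5200


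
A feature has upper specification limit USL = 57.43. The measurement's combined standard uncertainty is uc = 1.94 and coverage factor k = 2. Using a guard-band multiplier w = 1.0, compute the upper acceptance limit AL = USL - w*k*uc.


U = k * uc = 2 * 1.94 = 3.88
guard band g = w * U = 1.0 * 3.88 = 3.88
AL = USL - g = 57.43 - 3.88
AL = 53.5500

53.5500


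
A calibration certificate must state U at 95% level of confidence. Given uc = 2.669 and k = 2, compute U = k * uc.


U = k * uc
U = 2 * 2.669
U = 5.3380

5.3380


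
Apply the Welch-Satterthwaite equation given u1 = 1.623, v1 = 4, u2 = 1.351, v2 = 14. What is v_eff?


uc = sqrt(u1^2 + u2^2) = sqrt(1.623^2 + 1.351^2) = 2.1117126
v_eff = uc^4 / (u1^4/v1 + u2^4/v2)
= 2.1117126^4 / (1.623^4/4 + 1.351^4/14)
= 19.885625 / 1.9726131
v_eff = 10.0809

10.0809


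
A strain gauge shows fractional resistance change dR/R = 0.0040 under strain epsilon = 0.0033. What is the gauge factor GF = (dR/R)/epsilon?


GF = (dR/R) / epsilon
= 0.0040 / 0.0033
= 1.2121

1.2121


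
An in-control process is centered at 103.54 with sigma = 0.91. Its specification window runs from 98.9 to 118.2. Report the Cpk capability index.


Cpu = (USL - mean) / (3*sigma) = (118.2 - 103.54) / (3*0.91) = 5.3700
Cpl = (mean - LSL) / (3*sigma) = (103.54 - 98.9) / (3*0.91) = 1.6996
Cpk = min(Cpu, Cpl) = 1.6996

1.6996


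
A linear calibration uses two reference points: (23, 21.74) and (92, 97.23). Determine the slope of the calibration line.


slope = (y2 - y1) / (x2 - x1)
= (97.23 - 21.74) / (92 - 23)
= 75.4900 / 69
= 1.0941

1.0941


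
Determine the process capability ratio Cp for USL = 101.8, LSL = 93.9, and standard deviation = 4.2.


Cp = (USL - LSL) / (6 * sigma)
= (101.8 - 93.9) / (6 * 4.2)
= 7.9000 / 25.2000
= 0.3135

0.3135


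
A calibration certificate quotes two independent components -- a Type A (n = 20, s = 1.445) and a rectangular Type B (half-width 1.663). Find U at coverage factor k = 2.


u_A = s / sqrt(n) = 1.445 / sqrt(20) = 0.32311182
u_B = half_width / sqrt(3) = 1.663 / sqrt(3) = 0.9601335
uc = sqrt(u_A^2 + u_B^2) = sqrt(0.32311182^2 + 0.9601335^2) = 1.0130437
U = k * uc = 2 * 1.0130437
U = 2.0261

2.0261


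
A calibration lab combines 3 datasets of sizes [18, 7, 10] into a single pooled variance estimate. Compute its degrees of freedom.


nu = sum_i (n_i - 1)
nu = ((18 - 1) + (7 - 1) + (10 - 1))
nu = 17 + 6 + 9
nu = 32

32


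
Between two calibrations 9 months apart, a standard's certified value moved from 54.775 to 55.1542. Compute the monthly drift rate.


rate = (v2 - v1) / months
= (55.1542 - 54.775) / 9
= 0.3792 / 9
= 0.0421

0.0421


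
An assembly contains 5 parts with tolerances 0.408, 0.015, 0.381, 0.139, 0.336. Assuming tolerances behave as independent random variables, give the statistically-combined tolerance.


RSS = sqrt(0.408^2 + 0.015^2 + 0.381^2 + 0.139^2 + 0.336^2)
= sqrt(0.444067)
= 0.6664

0.6664


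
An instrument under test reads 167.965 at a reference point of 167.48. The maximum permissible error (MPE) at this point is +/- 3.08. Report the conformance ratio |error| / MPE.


e = indication - reference = 167.965 - 167.48 = 0.4850
|e| = 0.4850
ratio = |e| / MPE = 0.4850 / 3.08
ratio = 0.1575

0.1575


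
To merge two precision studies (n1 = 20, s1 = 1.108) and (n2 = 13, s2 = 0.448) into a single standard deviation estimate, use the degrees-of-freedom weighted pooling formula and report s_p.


s_p = sqrt(((n1-1)*s1^2 + (n2-1)*s2^2) / (n1+n2-2))
numerator = (20-1)*1.108^2 + (13-1)*0.448^2 = 23.325616 + 2.408448 = 25.734064
denominator = 20 + 13 - 2 = 31
s_p^2 = 25.734064 / 31 = 0.8301311
s_p = sqrt(0.8301311) = 0.9111

0.9111


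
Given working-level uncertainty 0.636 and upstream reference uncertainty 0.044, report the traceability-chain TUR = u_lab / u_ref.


TUR = u_lab / u_ref
= 0.636 / 0.044
= 14.4545

14.4545


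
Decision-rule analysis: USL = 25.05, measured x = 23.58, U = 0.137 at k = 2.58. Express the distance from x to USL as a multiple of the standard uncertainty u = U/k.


u = U / k = 0.137 / 2.58 = 0.053100775
margin = |USL - x| = |25.05 - 23.58| = 1.47
z = margin / u = 1.47 / 0.053100775
z = 27.6832

27.6832


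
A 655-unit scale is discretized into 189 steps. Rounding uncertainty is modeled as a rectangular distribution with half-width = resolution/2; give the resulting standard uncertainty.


resolution = range / divisions
resolution = 655 / 189 = 3.4656085
u_res = resolution / (2*sqrt(3))
u_res = 3.4656085 / 3.4641016
u_res = 1.0004

1.0004


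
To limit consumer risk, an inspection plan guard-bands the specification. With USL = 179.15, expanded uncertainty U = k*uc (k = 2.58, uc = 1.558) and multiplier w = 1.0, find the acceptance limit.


U = k * uc = 2.58 * 1.558 = 4.01964
guard band g = w * U = 1.0 * 4.01964 = 4.01964
AL = USL - g = 179.15 - 4.01964
AL = 175.1304

175.1304


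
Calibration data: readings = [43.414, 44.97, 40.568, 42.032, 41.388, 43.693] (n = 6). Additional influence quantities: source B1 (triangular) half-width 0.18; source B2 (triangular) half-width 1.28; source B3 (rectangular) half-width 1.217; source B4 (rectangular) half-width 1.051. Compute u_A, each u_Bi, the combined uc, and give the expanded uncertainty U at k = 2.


mean = (43.414 + 44.97 + 40.568 + 42.032 + 41.388 + 43.693) / 6 = 42.6775
s = sqrt(sum((x - mean)^2)/(n-1)) = 1.6345458
u_A = s / sqrt(n) = 1.6345458 / sqrt(6) = 0.66730053
u_B1 = 0.18 / sqrt(6) = 0.073484692
u_B2 = 1.28 / sqrt(6) = 0.52255781
u_B3 = 1.217 / sqrt(3) = 0.70263528
u_B4 = 1.051 / sqrt(3) = 0.60679513
uc = sqrt(0.66730053^2 + 0.073484692^2 + 0.52255781^2 + 0.70263528^2 + 0.60679513^2) = 1.2592273
U = k * uc = 2 * 1.2592273
U = 2.5185

2.5185


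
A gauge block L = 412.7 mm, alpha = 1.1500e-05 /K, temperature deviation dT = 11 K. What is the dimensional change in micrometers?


dL = L * alpha * dT
= 412.7 * 1.1500e-05 * 11
= 0.0522066 mm
dL_um = 0.0522066 * 1000 = 52.2066 um

52.2066


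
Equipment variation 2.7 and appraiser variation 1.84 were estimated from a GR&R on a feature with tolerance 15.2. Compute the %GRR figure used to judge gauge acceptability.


GRR = sqrt(EV^2 + AV^2) = sqrt(2.7^2 + 1.84^2) = 3.2673537
%GRR = GRR / tol * 100 = 3.2673537 / 15.2 * 100
%GRR = 21.4957

21.4957


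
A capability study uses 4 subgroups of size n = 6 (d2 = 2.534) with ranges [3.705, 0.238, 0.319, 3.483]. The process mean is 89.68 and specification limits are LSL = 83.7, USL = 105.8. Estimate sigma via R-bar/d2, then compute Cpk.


R_bar = (3.705 + 0.238 + 0.319 + 3.483) / 4 = 1.93625
sigma = R_bar / d2 = 1.93625 / 2.534 = 0.76410813
Cp = (USL - LSL)/(6*sigma) = (105.8 - 83.7)/(6*0.76410813) = 4.8204
Cpu = (105.8 - 89.68)/(3*0.76410813) = 7.0322
Cpl = (89.68 - 83.7)/(3*0.76410813) = 2.6087
Cpk = min(Cpu, Cpl) = 2.6087

2.6087


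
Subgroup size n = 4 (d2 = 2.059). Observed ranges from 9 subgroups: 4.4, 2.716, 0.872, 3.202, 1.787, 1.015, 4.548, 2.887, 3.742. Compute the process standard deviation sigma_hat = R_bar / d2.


R_bar = (4.4 + 2.716 + 0.872 + 3.202 + 1.787 + 1.015 + 4.548 + 2.887 + 3.742) / 9
R_bar = 25.169 / 9 = 2.7965556
sigma_hat = R_bar / d2 = 2.7965556 / 2.059 = 1.3582

1.3582


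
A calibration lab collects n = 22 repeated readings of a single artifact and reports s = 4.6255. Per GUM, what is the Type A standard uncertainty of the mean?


u_A = s / sqrt(n)
u_A = 4.6255 / sqrt(22)
u_A = 4.6255 / 4.6904158
u_A = 0.9862

0.9862


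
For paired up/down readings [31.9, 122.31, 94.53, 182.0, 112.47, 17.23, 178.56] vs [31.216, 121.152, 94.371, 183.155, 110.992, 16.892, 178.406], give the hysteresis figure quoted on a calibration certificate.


|31.9 - 31.216| = 0.6840
|122.31 - 121.152| = 1.1580
|94.53 - 94.371| = 0.1590
|182.0 - 183.155| = 1.1550
|112.47 - 110.992| = 1.4780
|17.23 - 16.892| = 0.3380
|178.56 - 178.406| = 0.1540
hysteresis = max(diffs) = 1.4780

1.4780


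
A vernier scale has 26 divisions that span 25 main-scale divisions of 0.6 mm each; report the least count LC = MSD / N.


LC = MSD / n_div
= 0.6 / 26
= 0.0231

0.0231


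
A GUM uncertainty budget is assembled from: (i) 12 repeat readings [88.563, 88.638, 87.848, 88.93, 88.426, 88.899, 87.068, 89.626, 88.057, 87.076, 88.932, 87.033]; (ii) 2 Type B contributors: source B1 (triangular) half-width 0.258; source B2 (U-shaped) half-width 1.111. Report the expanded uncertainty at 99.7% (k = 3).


mean = (88.563 + 88.638 + 87.848 + 88.93 + 88.426 + 88.899 + 87.068 + 89.626 + 88.057 + 87.076 + 88.932 + 87.033) / 12 = 88.258
s = sqrt(sum((x - mean)^2)/(n-1)) = 0.85153145
u_A = s / sqrt(n) = 0.85153145 / sqrt(12) = 0.24581596
u_B1 = 0.258 / sqrt(6) = 0.10532806
u_B2 = 1.111 / sqrt(2) = 0.78559563
uc = sqrt(0.24581596^2 + 0.10532806^2 + 0.78559563^2) = 0.82986745
U = k * uc = 3 * 0.82986745
U = 2.4896

2.4896


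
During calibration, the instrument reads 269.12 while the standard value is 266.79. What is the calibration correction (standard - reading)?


Correction = standard - reading
= 266.79 - 269.12
= -2.3300

-2.3300


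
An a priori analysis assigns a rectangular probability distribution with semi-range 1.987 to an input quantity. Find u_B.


u_B = half_width / sqrt(3)
u_B = 1.987 / 1.7320508
u_B = 1.1472

1.1472


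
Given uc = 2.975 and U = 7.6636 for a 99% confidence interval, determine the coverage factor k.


k = U / uc
k = 7.6636 / 2.975
k = 2.576

2.576


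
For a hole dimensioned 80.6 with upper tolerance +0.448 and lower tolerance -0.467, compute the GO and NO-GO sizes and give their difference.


GO = nominal - lower_tol (smallest hole = maximum material condition)
GO = 80.6 - 0.467 = 80.133
NO-GO = nominal + upper_tol (largest hole = least material condition)
NO-GO = 80.6 + 0.448 = 81.048
spread = NO-GO - GO = 81.048 - 80.133 = 0.9150

0.9150


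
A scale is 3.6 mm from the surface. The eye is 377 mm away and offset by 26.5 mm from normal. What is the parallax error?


error = h * offset / d
= 3.6 * 26.5 / 377
= 0.2531

0.2531


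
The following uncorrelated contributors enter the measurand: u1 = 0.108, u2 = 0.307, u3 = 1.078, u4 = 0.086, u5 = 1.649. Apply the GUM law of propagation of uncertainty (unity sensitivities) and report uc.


uc = sqrt(0.108^2 + 0.307^2 + 1.078^2 + 0.086^2 + 1.649^2)
uc = sqrt(3.994594)
uc = 1.9986

1.9986


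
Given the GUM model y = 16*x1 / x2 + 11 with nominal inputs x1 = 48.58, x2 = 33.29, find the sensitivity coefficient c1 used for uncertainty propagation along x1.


y = 16*x1 / x2 + 11
dy/dx1 = 16/x2
Evaluate at x2 = 33.29: c1 = 16 / 33.29
c1 = 0.4806

0.4806


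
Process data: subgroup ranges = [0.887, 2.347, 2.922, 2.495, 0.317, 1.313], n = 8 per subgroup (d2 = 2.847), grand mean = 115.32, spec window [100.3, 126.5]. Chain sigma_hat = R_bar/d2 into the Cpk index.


R_bar = (0.887 + 2.347 + 2.922 + 2.495 + 0.317 + 1.313) / 6 = 1.7135
sigma = R_bar / d2 = 1.7135 / 2.847 = 0.60186161
Cp = (USL - LSL)/(6*sigma) = (126.5 - 100.3)/(6*0.60186161) = 7.2553
Cpu = (126.5 - 115.32)/(3*0.60186161) = 6.1919
Cpl = (115.32 - 100.3)/(3*0.60186161) = 8.3186
Cpk = min(Cpu, Cpl) = 6.1919

6.1919


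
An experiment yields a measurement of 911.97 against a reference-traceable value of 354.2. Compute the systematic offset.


Systematic error = measured - true
= 911.97 - 354.2
= 557.7700

557.7700


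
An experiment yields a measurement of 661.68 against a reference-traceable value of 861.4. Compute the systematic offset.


Systematic error = measured - true
= 661.68 - 861.4
= -199.7200

-199.7200


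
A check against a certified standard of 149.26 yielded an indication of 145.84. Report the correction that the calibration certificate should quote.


Correction = standard - reading
= 149.26 - 145.84
= 3.4200

3.4200


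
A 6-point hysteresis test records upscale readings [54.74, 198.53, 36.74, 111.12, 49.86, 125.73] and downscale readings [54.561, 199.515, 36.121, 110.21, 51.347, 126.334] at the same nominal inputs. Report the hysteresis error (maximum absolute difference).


|54.74 - 54.561| = 0.1790
|198.53 - 199.515| = 0.9850
|36.74 - 36.121| = 0.6190
|111.12 - 110.21| = 0.9100
|49.86 - 51.347| = 1.4870
|125.73 - 126.334| = 0.6040
hysteresis = max(diffs) = 1.4870

1.4870


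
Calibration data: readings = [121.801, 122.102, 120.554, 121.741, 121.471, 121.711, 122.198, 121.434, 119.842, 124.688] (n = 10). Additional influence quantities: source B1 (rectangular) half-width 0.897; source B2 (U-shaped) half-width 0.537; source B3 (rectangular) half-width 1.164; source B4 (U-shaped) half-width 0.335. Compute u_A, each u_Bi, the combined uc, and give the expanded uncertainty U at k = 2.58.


mean = (121.801 + 122.102 + 120.554 + 121.741 + 121.471 + 121.711 + 122.198 + 121.434 + 119.842 + 124.688) / 10 = 121.7542
s = sqrt(sum((x - mean)^2)/(n-1)) = 1.2564967
u_A = s / sqrt(n) = 1.2564967 / sqrt(10) = 0.39733914
u_B1 = 0.897 / sqrt(3) = 0.51788319
u_B2 = 0.537 / sqrt(2) = 0.37971634
u_B3 = 1.164 / sqrt(3) = 0.67203571
u_B4 = 0.335 / sqrt(2) = 0.23688077
uc = sqrt(0.39733914^2 + 0.51788319^2 + 0.37971634^2 + 0.67203571^2 + 0.23688077^2) = 1.0382728
U = k * uc = 2.58 * 1.0382728
U = 2.6787

2.6787


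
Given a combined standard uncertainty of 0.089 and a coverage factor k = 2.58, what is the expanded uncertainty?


U = k * uc
U = 2.58 * 0.089
U = 0.2296

0.2296


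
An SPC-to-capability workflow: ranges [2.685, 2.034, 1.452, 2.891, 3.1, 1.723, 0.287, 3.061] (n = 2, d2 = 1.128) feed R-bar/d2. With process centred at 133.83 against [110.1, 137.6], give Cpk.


R_bar = (2.685 + 2.034 + 1.452 + 2.891 + 3.1 + 1.723 + 0.287 + 3.061) / 8 = 2.154125
sigma = R_bar / d2 = 2.154125 / 1.128 = 1.9096853
Cp = (USL - LSL)/(6*sigma) = (137.6 - 110.1)/(6*1.9096853) = 2.4000
Cpu = (137.6 - 133.83)/(3*1.9096853) = 0.6580
Cpl = (133.83 - 110.1)/(3*1.9096853) = 4.1420
Cpk = min(Cpu, Cpl) = 0.6580

0.6580


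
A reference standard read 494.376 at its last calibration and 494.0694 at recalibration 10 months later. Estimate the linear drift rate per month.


rate = (v2 - v1) / months
= (494.0694 - 494.376) / 10
= -0.3066 / 10
= -0.0307

-0.0307


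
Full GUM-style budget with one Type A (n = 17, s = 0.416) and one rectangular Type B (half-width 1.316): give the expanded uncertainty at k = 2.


u_A = s / sqrt(n) = 0.416 / sqrt(17) = 0.10089482
u_B = half_width / sqrt(3) = 1.316 / sqrt(3) = 0.75979295
uc = sqrt(u_A^2 + u_B^2) = sqrt(0.10089482^2 + 0.75979295^2) = 0.76646271
U = k * uc = 2 * 0.76646271
U = 1.5329

1.5329


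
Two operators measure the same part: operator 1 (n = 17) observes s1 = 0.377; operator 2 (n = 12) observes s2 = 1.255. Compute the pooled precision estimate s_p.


s_p = sqrt(((n1-1)*s1^2 + (n2-1)*s2^2) / (n1+n2-2))
numerator = (17-1)*0.377^2 + (12-1)*1.255^2 = 2.274064 + 17.325275 = 19.599339
denominator = 17 + 12 - 2 = 27
s_p^2 = 19.599339 / 27 = 0.72590144
s_p = sqrt(0.72590144) = 0.8520

0.8520


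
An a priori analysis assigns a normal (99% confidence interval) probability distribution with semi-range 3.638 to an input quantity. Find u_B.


u_B = half_width / 2.576
u_B = 3.638 / 2.576
u_B = 1.4123

1.4123


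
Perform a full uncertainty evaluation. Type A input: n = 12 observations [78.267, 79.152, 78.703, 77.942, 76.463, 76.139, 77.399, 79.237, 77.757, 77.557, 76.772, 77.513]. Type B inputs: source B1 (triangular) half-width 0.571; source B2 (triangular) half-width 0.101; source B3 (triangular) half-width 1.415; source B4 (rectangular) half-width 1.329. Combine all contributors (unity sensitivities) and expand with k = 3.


mean = (78.267 + 79.152 + 78.703 + 77.942 + 76.463 + 76.139 + 77.399 + 79.237 + 77.757 + 77.557 + 76.772 + 77.513) / 12 = 77.74175
s = sqrt(sum((x - mean)^2)/(n-1)) = 0.99147091
u_A = s / sqrt(n) = 0.99147091 / sqrt(12) = 0.286213
u_B1 = 0.571 / sqrt(6) = 0.23310977
u_B2 = 0.101 / sqrt(6) = 0.041233077
u_B3 = 1.415 / sqrt(6) = 0.57767133
u_B4 = 1.329 / sqrt(3) = 0.76729851
uc = sqrt(0.286213^2 + 0.23310977^2 + 0.041233077^2 + 0.57767133^2 + 0.76729851^2) = 1.0297618
U = k * uc = 3 * 1.0297618
U = 3.0893

3.0893


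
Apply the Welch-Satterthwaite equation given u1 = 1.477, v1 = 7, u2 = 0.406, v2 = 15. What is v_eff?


uc = sqrt(u1^2 + u2^2) = sqrt(1.477^2 + 0.406^2) = 1.5317849
v_eff = uc^4 / (u1^4/v1 + u2^4/v2)
= 1.5317849^4 / (1.477^4/7 + 0.406^4/15)
= 5.5054286 / 0.68167836
v_eff = 8.0763

8.0763


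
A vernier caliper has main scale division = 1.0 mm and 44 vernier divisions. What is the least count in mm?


LC = MSD / n_div
= 1.0 / 44
= 0.0227

0.0227


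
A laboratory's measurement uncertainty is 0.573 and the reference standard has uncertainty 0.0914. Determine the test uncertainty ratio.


TUR = u_lab / u_ref
= 0.573 / 0.0914
= 6.2691

6.2691


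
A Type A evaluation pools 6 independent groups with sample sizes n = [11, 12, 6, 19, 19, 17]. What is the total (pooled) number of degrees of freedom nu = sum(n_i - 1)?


nu = sum_i (n_i - 1)
nu = ((11 - 1) + (12 - 1) + (6 - 1) + (19 - 1) + (19 - 1) + (17 - 1))
nu = 10 + 11 + 5 + 18 + 18 + 16
nu = 78

78


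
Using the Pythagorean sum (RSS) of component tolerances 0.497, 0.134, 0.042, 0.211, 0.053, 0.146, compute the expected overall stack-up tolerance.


RSS = sqrt(0.497^2 + 0.134^2 + 0.042^2 + 0.211^2 + 0.053^2 + 0.146^2)
= sqrt(0.335375)
= 0.5791

0.5791


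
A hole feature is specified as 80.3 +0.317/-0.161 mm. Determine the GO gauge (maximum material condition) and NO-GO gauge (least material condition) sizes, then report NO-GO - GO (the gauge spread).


GO = nominal - lower_tol (smallest hole = maximum material condition)
GO = 80.3 - 0.161 = 80.139
NO-GO = nominal + upper_tol (largest hole = least material condition)
NO-GO = 80.3 + 0.317 = 80.617
spread = NO-GO - GO = 80.617 - 80.139 = 0.4780

0.4780


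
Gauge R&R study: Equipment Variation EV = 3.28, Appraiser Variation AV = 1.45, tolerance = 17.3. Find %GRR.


GRR = sqrt(EV^2 + AV^2) = sqrt(3.28^2 + 1.45^2) = 3.5862097
%GRR = GRR / tol * 100 = 3.5862097 / 17.3 * 100
%GRR = 20.7295

20.7295


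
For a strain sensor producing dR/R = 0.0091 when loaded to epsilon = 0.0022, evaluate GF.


GF = (dR/R) / epsilon
= 0.0091 / 0.0022
= 4.1364

4.1364


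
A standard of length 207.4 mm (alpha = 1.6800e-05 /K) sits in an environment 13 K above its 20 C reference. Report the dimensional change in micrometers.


dL = L * alpha * dT
= 207.4 * 1.6800e-05 * 13
= 0.0452962 mm
dL_um = 0.0452962 * 1000 = 45.2962 um

45.2962


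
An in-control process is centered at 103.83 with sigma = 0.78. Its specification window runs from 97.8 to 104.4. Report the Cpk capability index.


Cpu = (USL - mean) / (3*sigma) = (104.4 - 103.83) / (3*0.78) = 0.2436
Cpl = (mean - LSL) / (3*sigma) = (103.83 - 97.8) / (3*0.78) = 2.5769
Cpk = min(Cpu, Cpl) = 0.2436

0.2436


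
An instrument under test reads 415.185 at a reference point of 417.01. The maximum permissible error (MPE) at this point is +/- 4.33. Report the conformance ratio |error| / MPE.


e = indication - reference = 415.185 - 417.01 = -1.8250
|e| = 1.8250
ratio = |e| / MPE = 1.8250 / 4.33
ratio = 0.4215

0.4215


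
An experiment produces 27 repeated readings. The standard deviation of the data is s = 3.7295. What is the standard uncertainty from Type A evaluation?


u_A = s / sqrt(n)
u_A = 3.7295 / sqrt(27)
u_A = 3.7295 / 5.1961524
u_A = 0.7177

0.7177


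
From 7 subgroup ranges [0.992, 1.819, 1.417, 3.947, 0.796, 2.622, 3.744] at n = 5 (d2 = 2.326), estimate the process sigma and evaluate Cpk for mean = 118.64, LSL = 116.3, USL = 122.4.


R_bar = (0.992 + 1.819 + 1.417 + 3.947 + 0.796 + 2.622 + 3.744) / 7 = 2.191
sigma = R_bar / d2 = 2.191 / 2.326 = 0.94196045
Cp = (USL - LSL)/(6*sigma) = (122.4 - 116.3)/(6*0.94196045) = 1.0793
Cpu = (122.4 - 118.64)/(3*0.94196045) = 1.3306
Cpl = (118.64 - 116.3)/(3*0.94196045) = 0.8281
Cpk = min(Cpu, Cpl) = 0.8281

0.8281


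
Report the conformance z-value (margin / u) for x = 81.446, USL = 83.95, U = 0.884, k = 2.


u = U / k = 0.884 / 2 = 0.442
margin = |USL - x| = |83.95 - 81.446| = 2.504
z = margin / u = 2.504 / 0.442
z = 5.6652

5.6652


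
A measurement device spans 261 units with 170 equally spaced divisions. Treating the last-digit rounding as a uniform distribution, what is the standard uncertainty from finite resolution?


resolution = range / divisions
resolution = 261 / 170 = 1.5352941
u_res = resolution / (2*sqrt(3))
u_res = 1.5352941 / 3.4641016
u_res = 0.4432

0.4432


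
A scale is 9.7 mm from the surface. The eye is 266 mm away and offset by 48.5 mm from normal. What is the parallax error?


error = h * offset / d
= 9.7 * 48.5 / 266
= 1.7686

1.7686


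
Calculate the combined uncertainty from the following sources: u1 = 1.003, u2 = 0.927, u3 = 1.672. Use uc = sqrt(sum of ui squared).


uc = sqrt(1.003^2 + 0.927^2 + 1.672^2)
uc = sqrt(4.660922)
uc = 2.1589

2.1589


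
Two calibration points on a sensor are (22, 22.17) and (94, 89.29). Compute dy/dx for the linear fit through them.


slope = (y2 - y1) / (x2 - x1)
= (89.29 - 22.17) / (94 - 22)
= 67.1200 / 72
= 0.9322

0.9322


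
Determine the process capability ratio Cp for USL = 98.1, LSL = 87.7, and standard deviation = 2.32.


Cp = (USL - LSL) / (6 * sigma)
= (98.1 - 87.7) / (6 * 2.32)
= 10.4000 / 13.9200
= 0.7471

0.7471


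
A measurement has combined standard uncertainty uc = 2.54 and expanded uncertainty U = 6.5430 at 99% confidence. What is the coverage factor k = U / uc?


k = U / uc
k = 6.5430 / 2.54
k = 2.576

2.576


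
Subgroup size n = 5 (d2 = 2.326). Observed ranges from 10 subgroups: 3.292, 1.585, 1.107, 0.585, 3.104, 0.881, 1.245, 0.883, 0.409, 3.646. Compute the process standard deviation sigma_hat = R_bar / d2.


R_bar = (3.292 + 1.585 + 1.107 + 0.585 + 3.104 + 0.881 + 1.245 + 0.883 + 0.409 + 3.646) / 10
R_bar = 16.737 / 10 = 1.6737
sigma_hat = R_bar / d2 = 1.6737 / 2.326 = 0.7196

0.7196


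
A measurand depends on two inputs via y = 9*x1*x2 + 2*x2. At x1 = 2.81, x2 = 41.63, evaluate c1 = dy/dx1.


y = 9*x1*x2 + 2*x2
dy/dx1 = 9*x2
Evaluate at x2 = 41.63: c1 = 9 * 41.63
c1 = 374.6700

374.6700


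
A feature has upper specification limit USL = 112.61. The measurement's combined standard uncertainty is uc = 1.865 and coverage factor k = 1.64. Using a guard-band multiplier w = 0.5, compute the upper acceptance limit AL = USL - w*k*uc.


U = k * uc = 1.64 * 1.865 = 3.0586
guard band g = w * U = 0.5 * 3.0586 = 1.5293
AL = USL - g = 112.61 - 1.5293
AL = 111.0807

111.0807


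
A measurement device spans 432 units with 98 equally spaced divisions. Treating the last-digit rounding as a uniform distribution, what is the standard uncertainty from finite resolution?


resolution = range / divisions
resolution = 432 / 98 = 4.4081633
u_res = resolution / (2*sqrt(3))
u_res = 4.4081633 / 3.4641016
u_res = 1.2725

1.2725


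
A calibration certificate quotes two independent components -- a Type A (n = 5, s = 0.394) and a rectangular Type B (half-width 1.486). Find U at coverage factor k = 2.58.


u_A = s / sqrt(n) = 0.394 / sqrt(5) = 0.17620216
u_B = half_width / sqrt(3) = 1.486 / sqrt(3) = 0.8579425
uc = sqrt(u_A^2 + u_B^2) = sqrt(0.17620216^2 + 0.8579425^2) = 0.87584961
U = k * uc = 2.58 * 0.87584961
U = 2.2597

2.2597


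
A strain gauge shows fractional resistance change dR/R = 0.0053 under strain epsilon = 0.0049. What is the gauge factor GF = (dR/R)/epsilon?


GF = (dR/R) / epsilon
= 0.0053 / 0.0049
= 1.0816

1.0816


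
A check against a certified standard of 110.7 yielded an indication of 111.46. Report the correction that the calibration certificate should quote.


Correction = standard - reading
= 110.7 - 111.46
= -0.7600

-0.7600


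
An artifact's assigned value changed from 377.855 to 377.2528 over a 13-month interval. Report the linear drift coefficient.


rate = (v2 - v1) / months
= (377.2528 - 377.855) / 13
= -0.6022 / 13
= -0.0463

-0.0463


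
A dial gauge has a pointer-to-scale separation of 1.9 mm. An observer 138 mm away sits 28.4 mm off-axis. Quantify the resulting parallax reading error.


error = h * offset / d
= 1.9 * 28.4 / 138
= 0.3910

0.3910


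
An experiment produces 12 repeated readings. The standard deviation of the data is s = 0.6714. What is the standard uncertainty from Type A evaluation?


u_A = s / sqrt(n)
u_A = 0.6714 / sqrt(12)
u_A = 0.6714 / 3.4641016
u_A = 0.1938

0.1938


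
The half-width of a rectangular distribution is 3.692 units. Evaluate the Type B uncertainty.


u_B = half_width / sqrt(3)
u_B = 3.692 / 1.7320508
u_B = 2.1316

2.1316


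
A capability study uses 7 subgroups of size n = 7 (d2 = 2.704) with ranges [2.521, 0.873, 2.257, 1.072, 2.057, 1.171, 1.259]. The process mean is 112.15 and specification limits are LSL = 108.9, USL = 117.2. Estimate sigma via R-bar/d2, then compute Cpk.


R_bar = (2.521 + 0.873 + 2.257 + 1.072 + 2.057 + 1.171 + 1.259) / 7 = 1.6014286
sigma = R_bar / d2 = 1.6014286 / 2.704 = 0.5922443
Cp = (USL - LSL)/(6*sigma) = (117.2 - 108.9)/(6*0.5922443) = 2.3357
Cpu = (117.2 - 112.15)/(3*0.5922443) = 2.8423
Cpl = (112.15 - 108.9)/(3*0.5922443) = 1.8292
Cpk = min(Cpu, Cpl) = 1.8292

1.8292


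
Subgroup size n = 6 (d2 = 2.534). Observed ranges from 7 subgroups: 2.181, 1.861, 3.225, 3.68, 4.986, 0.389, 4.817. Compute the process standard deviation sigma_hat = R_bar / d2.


R_bar = (2.181 + 1.861 + 3.225 + 3.68 + 4.986 + 0.389 + 4.817) / 7
R_bar = 21.139 / 7 = 3.0198571
sigma_hat = R_bar / d2 = 3.0198571 / 2.534 = 1.1917

1.1917


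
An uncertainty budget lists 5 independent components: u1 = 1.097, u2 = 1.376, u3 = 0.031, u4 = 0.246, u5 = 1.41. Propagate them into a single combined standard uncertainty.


uc = sqrt(1.097^2 + 1.376^2 + 0.031^2 + 0.246^2 + 1.41^2)
uc = sqrt(5.146362)
uc = 2.2686

2.2686


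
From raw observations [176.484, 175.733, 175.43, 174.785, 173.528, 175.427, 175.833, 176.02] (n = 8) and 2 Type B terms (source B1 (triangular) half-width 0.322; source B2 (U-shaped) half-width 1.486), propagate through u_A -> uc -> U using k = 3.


mean = (176.484 + 175.733 + 175.43 + 174.785 + 173.528 + 175.427 + 175.833 + 176.02) / 8 = 175.405
s = sqrt(sum((x - mean)^2)/(n-1)) = 0.90568616
u_A = s / sqrt(n) = 0.90568616 / sqrt(8) = 0.32020841
u_B1 = 0.322 / sqrt(6) = 0.13145595
u_B2 = 1.486 / sqrt(2) = 1.0507607
uc = sqrt(0.32020841^2 + 0.13145595^2 + 1.0507607^2) = 1.1063056
U = k * uc = 3 * 1.1063056
U = 3.3189

3.3189


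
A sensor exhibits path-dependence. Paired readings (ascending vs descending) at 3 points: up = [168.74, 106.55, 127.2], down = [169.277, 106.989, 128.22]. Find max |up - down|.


|168.74 - 169.277| = 0.5370
|106.55 - 106.989| = 0.4390
|127.2 - 128.22| = 1.0200
hysteresis = max(diffs) = 1.0200

1.0200


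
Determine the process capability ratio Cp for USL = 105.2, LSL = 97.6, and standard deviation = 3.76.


Cp = (USL - LSL) / (6 * sigma)
= (105.2 - 97.6) / (6 * 3.76)
= 7.6000 / 22.5600
= 0.3369

0.3369


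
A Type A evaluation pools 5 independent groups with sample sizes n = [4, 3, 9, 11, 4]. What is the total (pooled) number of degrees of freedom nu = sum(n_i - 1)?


nu = sum_i (n_i - 1)
nu = ((4 - 1) + (3 - 1) + (9 - 1) + (11 - 1) + (4 - 1))
nu = 3 + 2 + 8 + 10 + 3
nu = 26

26


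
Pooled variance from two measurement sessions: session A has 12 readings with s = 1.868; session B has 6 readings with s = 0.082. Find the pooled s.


s_p = sqrt(((n1-1)*s1^2 + (n2-1)*s2^2) / (n1+n2-2))
numerator = (12-1)*1.868^2 + (6-1)*0.082^2 = 38.383664 + 0.03362 = 38.417284
denominator = 12 + 6 - 2 = 16
s_p^2 = 38.417284 / 16 = 2.4010803
s_p = sqrt(2.4010803) = 1.5495

1.5495


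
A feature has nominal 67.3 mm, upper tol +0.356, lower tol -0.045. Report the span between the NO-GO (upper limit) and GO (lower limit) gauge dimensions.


GO = nominal - lower_tol (smallest hole = maximum material condition)
GO = 67.3 - 0.045 = 67.255
NO-GO = nominal + upper_tol (largest hole = least material condition)
NO-GO = 67.3 + 0.356 = 67.656
spread = NO-GO - GO = 67.656 - 67.255 = 0.4010

0.4010


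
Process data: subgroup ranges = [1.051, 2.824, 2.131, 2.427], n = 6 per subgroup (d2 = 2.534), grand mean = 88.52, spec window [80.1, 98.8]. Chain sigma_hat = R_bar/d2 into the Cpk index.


R_bar = (1.051 + 2.824 + 2.131 + 2.427) / 4 = 2.10825
sigma = R_bar / d2 = 2.10825 / 2.534 = 0.831985
Cp = (USL - LSL)/(6*sigma) = (98.8 - 80.1)/(6*0.831985) = 3.7461
Cpu = (98.8 - 88.52)/(3*0.831985) = 4.1187
Cpl = (88.52 - 80.1)/(3*0.831985) = 3.3735
Cpk = min(Cpu, Cpl) = 3.3735

3.3735


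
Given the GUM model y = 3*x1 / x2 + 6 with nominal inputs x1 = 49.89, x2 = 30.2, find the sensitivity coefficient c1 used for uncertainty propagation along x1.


y = 3*x1 / x2 + 6
dy/dx1 = 3/x2
Evaluate at x2 = 30.2: c1 = 3 / 30.2
c1 = 0.0993

0.0993


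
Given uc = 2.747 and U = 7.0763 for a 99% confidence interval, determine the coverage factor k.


k = U / uc
k = 7.0763 / 2.747
k = 2.576

2.576


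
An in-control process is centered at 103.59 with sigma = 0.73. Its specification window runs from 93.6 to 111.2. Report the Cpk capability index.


Cpu = (USL - mean) / (3*sigma) = (111.2 - 103.59) / (3*0.73) = 3.4749
Cpl = (mean - LSL) / (3*sigma) = (103.59 - 93.6) / (3*0.73) = 4.5616
Cpk = min(Cpu, Cpl) = 3.4749

3.4749


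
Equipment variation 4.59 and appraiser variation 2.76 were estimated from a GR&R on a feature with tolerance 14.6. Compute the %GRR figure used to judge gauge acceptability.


GRR = sqrt(EV^2 + AV^2) = sqrt(4.59^2 + 2.76^2) = 5.3559033
%GRR = GRR / tol * 100 = 5.3559033 / 14.6 * 100
%GRR = 36.6843

36.6843


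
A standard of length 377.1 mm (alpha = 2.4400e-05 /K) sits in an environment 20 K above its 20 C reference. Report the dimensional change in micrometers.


dL = L * alpha * dT
= 377.1 * 2.4400e-05 * 20
= 0.1840248 mm
dL_um = 0.1840248 * 1000 = 184.0248 um

184.0248


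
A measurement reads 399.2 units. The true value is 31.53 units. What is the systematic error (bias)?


Systematic error = measured - true
= 399.2 - 31.53
= 367.6700

367.6700


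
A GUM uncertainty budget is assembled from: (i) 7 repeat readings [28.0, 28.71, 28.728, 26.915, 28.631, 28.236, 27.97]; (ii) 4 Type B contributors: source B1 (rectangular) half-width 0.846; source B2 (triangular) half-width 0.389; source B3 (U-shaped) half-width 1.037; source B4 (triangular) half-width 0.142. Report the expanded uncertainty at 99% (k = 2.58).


mean = (28.0 + 28.71 + 28.728 + 26.915 + 28.631 + 28.236 + 27.97) / 7 = 28.17
s = sqrt(sum((x - mean)^2)/(n-1)) = 0.64080236
u_A = s / sqrt(n) = 0.64080236 / sqrt(7) = 0.24220053
u_B1 = 0.846 / sqrt(3) = 0.48843833
u_B2 = 0.389 / sqrt(6) = 0.15880858
u_B3 = 1.037 / sqrt(2) = 0.73326973
u_B4 = 0.142 / sqrt(6) = 0.057971257
uc = sqrt(0.24220053^2 + 0.48843833^2 + 0.15880858^2 + 0.73326973^2 + 0.057971257^2) = 0.92924616
U = k * uc = 2.58 * 0.92924616
U = 2.3975

2.3975


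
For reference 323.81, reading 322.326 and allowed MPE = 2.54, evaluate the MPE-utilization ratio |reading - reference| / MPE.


e = indication - reference = 322.326 - 323.81 = -1.4840
|e| = 1.4840
ratio = |e| / MPE = 1.4840 / 2.54
ratio = 0.5843

0.5843


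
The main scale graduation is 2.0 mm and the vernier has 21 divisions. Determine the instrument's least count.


LC = MSD / n_div
= 2.0 / 21
= 0.0952

0.0952


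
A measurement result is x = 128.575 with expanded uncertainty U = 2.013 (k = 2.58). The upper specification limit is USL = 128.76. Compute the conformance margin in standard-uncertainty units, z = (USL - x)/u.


u = U / k = 2.013 / 2.58 = 0.78023256
margin = |USL - x| = |128.76 - 128.575| = 0.185
z = margin / u = 0.185 / 0.78023256
z = 0.2371

0.2371


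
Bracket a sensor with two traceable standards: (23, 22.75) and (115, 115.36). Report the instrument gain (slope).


slope = (y2 - y1) / (x2 - x1)
= (115.36 - 22.75) / (115 - 23)
= 92.6100 / 92
= 1.0066

1.0066


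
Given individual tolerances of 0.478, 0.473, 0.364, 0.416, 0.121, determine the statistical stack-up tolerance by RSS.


RSS = sqrt(0.478^2 + 0.473^2 + 0.364^2 + 0.416^2 + 0.121^2)
= sqrt(0.772406)
= 0.8789

0.8789


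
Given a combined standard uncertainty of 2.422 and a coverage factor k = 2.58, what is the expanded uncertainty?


U = k * uc
U = 2.58 * 2.422
U = 6.2488

6.2488


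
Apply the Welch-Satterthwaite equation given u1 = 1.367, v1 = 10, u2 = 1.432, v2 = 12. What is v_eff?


uc = sqrt(u1^2 + u2^2) = sqrt(1.367^2 + 1.432^2) = 1.9797255
v_eff = uc^4 / (u1^4/v1 + u2^4/v2)
= 1.9797255^4 / (1.367^4/10 + 1.432^4/12)
= 15.361015 / 0.69962142
v_eff = 21.9562

21.9562


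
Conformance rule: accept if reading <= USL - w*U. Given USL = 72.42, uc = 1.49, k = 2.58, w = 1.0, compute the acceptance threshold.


U = k * uc = 2.58 * 1.49 = 3.8442
guard band g = w * U = 1.0 * 3.8442 = 3.8442
AL = USL - g = 72.42 - 3.8442
AL = 68.5758

68.5758


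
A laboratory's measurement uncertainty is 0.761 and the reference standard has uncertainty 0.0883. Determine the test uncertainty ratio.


TUR = u_lab / u_ref
= 0.761 / 0.0883
= 8.6183

8.6183
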